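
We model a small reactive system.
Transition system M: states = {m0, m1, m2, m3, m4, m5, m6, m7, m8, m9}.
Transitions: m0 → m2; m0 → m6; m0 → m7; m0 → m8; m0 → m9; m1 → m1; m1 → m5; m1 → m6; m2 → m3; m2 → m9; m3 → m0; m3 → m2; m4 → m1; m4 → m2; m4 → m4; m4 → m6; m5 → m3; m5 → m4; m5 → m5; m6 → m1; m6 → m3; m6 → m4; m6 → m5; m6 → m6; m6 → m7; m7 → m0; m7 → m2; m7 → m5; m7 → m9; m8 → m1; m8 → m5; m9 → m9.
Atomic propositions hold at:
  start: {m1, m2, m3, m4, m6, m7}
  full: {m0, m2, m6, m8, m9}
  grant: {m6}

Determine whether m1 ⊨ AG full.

AG full: greatest fixpoint, start Z0 = {m0, m2, m6, m8, m9}, keep only states in Sat with every successor in Z. Z1 = {m9}; fixed.
Sat(AG full) = {m9}
m1 ∉ Sat(AG full) = {m9}, so the formula does not hold at m1.

No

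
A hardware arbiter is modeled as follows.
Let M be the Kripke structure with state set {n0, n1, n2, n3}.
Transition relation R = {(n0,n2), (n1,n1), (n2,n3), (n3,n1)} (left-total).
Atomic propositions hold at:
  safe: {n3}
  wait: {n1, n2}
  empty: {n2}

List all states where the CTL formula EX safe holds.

Sat(EX safe) = {s : some successor in {n3}} = {n2}

{n2}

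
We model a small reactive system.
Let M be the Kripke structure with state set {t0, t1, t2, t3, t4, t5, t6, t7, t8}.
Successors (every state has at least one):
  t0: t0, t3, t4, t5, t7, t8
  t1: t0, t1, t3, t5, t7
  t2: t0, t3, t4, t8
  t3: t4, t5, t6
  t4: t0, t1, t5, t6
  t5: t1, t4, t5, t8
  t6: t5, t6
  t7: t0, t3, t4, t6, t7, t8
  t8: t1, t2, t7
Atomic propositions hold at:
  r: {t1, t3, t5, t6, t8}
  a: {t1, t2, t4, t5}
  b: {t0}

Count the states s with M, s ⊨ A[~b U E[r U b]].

8

Sat(~b) = {t1, t2, t3, t4, t5, t6, t7, t8}
E[r U b]: least fixpoint, start Z0 = Sat(b) = {t0}, add states in Sat(r) with some successor in Z. Z1 = {t0, t1}; Z2 = {t0, t1, t5, t8}; Z3 = {t0, t1, t3, t5, t6, t8}; fixed.
Sat(E[r U b]) = {t0, t1, t3, t5, t6, t8}
A[~b U E[r U b]]: least fixpoint, start Z0 = Sat(E[r U b]) = {t0, t1, t3, t5, t6, t8}, add states in Sat(~b) with every successor in Z. Z1 = {t0, t1, t3, t4, t5, t6, t8}; Z2 = {t0, t1, t2, t3, t4, t5, t6, t8}; fixed.
Sat(A[~b U E[r U b]]) = {t0, t1, t2, t3, t4, t5, t6, t8}
|Sat(A[~b U E[r U b]])| = |{t0, t1, t2, t3, t4, t5, t6, t8}| = 8.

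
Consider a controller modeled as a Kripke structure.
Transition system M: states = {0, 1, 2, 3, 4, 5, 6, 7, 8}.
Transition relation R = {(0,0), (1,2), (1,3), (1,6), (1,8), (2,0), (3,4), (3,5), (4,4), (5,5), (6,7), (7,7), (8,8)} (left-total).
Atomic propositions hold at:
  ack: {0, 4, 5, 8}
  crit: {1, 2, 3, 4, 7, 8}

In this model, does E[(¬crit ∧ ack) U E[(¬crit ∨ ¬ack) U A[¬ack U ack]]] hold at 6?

Sat(¬crit) = {0, 5, 6}
Sat(¬crit ∧ ack) = {0, 5}
Sat(¬ack) = {1, 2, 3, 6, 7}
Sat(¬crit ∨ ¬ack) = {0, 1, 2, 3, 5, 6, 7}
A[¬ack U ack]: least fixpoint, start Z0 = Sat(ack) = {0, 4, 5, 8}, add states in Sat(¬ack) with every successor in Z. Z1 = {0, 2, 3, 4, 5, 8}; fixed.
Sat(A[¬ack U ack]) = {0, 2, 3, 4, 5, 8}
E[(¬crit ∨ ¬ack) U A[¬ack U ack]]: least fixpoint, start Z0 = Sat(A[¬ack U ack]) = {0, 2, 3, 4, 5, 8}, add states in Sat(¬crit ∨ ¬ack) with some successor in Z. Z1 = {0, 1, 2, 3, 4, 5, 8}; fixed.
Sat(E[(¬crit ∨ ¬ack) U A[¬ack U ack]]) = {0, 1, 2, 3, 4, 5, 8}
E[(¬crit ∧ ack) U E[(¬crit ∨ ¬ack) U A[¬ack U ack]]]: least fixpoint, start Z0 = Sat(E[(¬crit ∨ ¬ack) U A[¬ack U ack]]) = {0, 1, 2, 3, 4, 5, 8}, add states in Sat(¬crit ∧ ack) with some successor in Z. Already a fixed point.
Sat(E[(¬crit ∧ ack) U E[(¬crit ∨ ¬ack) U A[¬ack U ack]]]) = {0, 1, 2, 3, 4, 5, 8}
6 ∉ Sat(E[(¬crit ∧ ack) U E[(¬crit ∨ ¬ack) U A[¬ack U ack]]]) = {0, 1, 2, 3, 4, 5, 8}, so the formula does not hold at 6.

No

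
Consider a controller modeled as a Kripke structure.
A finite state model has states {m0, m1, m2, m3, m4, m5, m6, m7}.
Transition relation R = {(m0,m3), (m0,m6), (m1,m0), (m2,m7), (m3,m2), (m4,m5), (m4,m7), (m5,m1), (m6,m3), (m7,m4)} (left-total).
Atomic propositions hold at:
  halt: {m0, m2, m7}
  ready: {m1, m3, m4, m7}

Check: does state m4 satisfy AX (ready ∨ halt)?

No

Sat(ready ∨ halt) = {m0, m1, m2, m3, m4, m7}
Sat(AX (ready ∨ halt)) = {s : every successor in {m0, m1, m2, m3, m4, m7}} = {m1, m2, m3, m5, m6, m7}
m4 ∉ Sat(AX (ready ∨ halt)) = {m1, m2, m3, m5, m6, m7}, so the formula does not hold at m4.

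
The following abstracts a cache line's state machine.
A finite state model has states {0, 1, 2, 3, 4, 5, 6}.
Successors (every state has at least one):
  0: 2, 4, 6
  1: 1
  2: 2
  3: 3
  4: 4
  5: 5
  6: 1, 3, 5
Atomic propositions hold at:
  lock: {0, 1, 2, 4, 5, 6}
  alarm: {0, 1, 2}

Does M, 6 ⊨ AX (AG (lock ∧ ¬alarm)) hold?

Sat(¬alarm) = {3, 4, 5, 6}
Sat(lock ∧ ¬alarm) = {4, 5, 6}
AG (lock ∧ ¬alarm): greatest fixpoint, start Z0 = {4, 5, 6}, keep only states in Sat with every successor in Z. Z1 = {4, 5}; fixed.
Sat(AG (lock ∧ ¬alarm)) = {4, 5}
Sat(AX (AG (lock ∧ ¬alarm))) = {s : every successor in {4, 5}} = {4, 5}
6 ∉ Sat(AX (AG (lock ∧ ¬alarm))) = {4, 5}, so the formula does not hold at 6.

No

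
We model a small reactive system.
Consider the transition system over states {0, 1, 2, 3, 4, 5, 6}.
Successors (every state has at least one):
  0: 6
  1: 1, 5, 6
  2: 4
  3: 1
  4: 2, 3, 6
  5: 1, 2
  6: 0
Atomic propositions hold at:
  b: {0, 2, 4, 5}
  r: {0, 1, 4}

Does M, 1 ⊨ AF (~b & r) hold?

Sat(~b) = {1, 3, 6}
Sat(~b & r) = {1}
AF (~b & r): least fixpoint, start Z0 = {1}, add states with every successor in Z. Z1 = {1, 3}; fixed.
Sat(AF (~b & r)) = {1, 3}
1 ∈ Sat(AF (~b & r)) = {1, 3}, so the formula holds at 1.

Yes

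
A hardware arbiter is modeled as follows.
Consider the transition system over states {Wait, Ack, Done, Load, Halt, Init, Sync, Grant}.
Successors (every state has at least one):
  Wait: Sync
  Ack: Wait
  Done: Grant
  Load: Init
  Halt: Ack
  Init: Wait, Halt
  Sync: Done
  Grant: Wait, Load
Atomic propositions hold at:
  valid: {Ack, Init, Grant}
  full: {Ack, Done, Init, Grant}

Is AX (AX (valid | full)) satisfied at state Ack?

No

Sat(valid | full) = {Ack, Done, Init, Grant}
Sat(AX (valid | full)) = {s : every successor in {Ack, Done, Init, Grant}} = {Done, Load, Halt, Sync}
Sat(AX (AX (valid | full))) = {s : every successor in {Done, Load, Halt, Sync}} = {Wait, Sync}
Ack ∉ Sat(AX (AX (valid | full))) = {Wait, Sync}, so the formula does not hold at Ack.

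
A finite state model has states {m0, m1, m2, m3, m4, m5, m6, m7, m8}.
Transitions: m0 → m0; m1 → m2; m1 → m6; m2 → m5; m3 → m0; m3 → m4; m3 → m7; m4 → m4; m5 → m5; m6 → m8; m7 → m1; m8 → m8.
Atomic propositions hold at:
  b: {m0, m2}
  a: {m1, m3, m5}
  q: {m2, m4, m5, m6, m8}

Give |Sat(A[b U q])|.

5

A[b U q]: least fixpoint, start Z0 = Sat(q) = {m2, m4, m5, m6, m8}, add states in Sat(b) with every successor in Z. Already a fixed point.
Sat(A[b U q]) = {m2, m4, m5, m6, m8}
|Sat(A[b U q])| = |{m2, m4, m5, m6, m8}| = 5.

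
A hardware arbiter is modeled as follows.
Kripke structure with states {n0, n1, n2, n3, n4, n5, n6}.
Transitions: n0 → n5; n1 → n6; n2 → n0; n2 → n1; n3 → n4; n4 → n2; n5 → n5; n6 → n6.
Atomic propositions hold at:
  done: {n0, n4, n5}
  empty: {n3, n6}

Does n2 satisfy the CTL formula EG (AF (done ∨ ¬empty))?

Yes

Sat(¬empty) = {n0, n1, n2, n4, n5}
Sat(done ∨ ¬empty) = {n0, n1, n2, n4, n5}
AF (done ∨ ¬empty): least fixpoint, start Z0 = {n0, n1, n2, n4, n5}, add states with every successor in Z. Z1 = {n0, n1, n2, n3, n4, n5}; fixed.
Sat(AF (done ∨ ¬empty)) = {n0, n1, n2, n3, n4, n5}
EG (AF (done ∨ ¬empty)): greatest fixpoint, start Z0 = {n0, n1, n2, n3, n4, n5}, keep only states in Sat with some successor in Z. Z1 = {n0, n2, n3, n4, n5}; fixed.
Sat(EG (AF (done ∨ ¬empty))) = {n0, n2, n3, n4, n5}
n2 ∈ Sat(EG (AF (done ∨ ¬empty))) = {n0, n2, n3, n4, n5}, so the formula holds at n2.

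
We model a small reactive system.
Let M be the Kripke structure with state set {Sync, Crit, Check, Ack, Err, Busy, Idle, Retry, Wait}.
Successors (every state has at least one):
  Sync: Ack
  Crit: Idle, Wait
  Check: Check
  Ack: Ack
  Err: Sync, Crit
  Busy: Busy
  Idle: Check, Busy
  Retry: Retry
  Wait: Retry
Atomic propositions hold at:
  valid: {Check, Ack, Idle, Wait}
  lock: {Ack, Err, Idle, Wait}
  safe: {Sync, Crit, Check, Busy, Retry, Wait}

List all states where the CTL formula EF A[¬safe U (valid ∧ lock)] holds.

{Sync, Crit, Ack, Err, Idle, Wait}

Sat(¬safe) = {Ack, Err, Idle}
Sat(valid ∧ lock) = {Ack, Idle, Wait}
A[¬safe U (valid ∧ lock)]: least fixpoint, start Z0 = Sat((valid ∧ lock)) = {Ack, Idle, Wait}, add states in Sat(¬safe) with every successor in Z. Already a fixed point.
Sat(A[¬safe U (valid ∧ lock)]) = {Ack, Idle, Wait}
EF A[¬safe U (valid ∧ lock)]: least fixpoint, start Z0 = {Ack, Idle, Wait}, add states with some successor in Z. Z1 = {Sync, Crit, Ack, Idle, Wait}; Z2 = {Sync, Crit, Ack, Err, Idle, Wait}; fixed.
Sat(EF A[¬safe U (valid ∧ lock)]) = {Sync, Crit, Ack, Err, Idle, Wait}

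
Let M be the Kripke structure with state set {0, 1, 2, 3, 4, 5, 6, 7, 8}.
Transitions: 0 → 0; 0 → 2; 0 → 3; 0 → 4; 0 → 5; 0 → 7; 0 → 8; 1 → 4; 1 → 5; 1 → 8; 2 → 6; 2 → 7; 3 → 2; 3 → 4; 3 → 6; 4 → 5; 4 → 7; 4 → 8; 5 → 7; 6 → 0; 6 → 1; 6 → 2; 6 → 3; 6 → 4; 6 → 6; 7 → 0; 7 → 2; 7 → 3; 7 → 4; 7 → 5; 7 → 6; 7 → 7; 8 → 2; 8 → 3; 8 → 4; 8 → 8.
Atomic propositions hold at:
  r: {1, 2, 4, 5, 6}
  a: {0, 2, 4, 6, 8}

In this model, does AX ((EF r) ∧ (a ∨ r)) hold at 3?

Yes

EF r: least fixpoint, start Z0 = {1, 2, 4, 5, 6}, add states with some successor in Z. Z1 = {0, 1, 2, 3, 4, 5, 6, 7, 8}; fixed.
Sat(EF r) = {0, 1, 2, 3, 4, 5, 6, 7, 8}
Sat(a ∨ r) = {0, 1, 2, 4, 5, 6, 8}
Sat((EF r) ∧ (a ∨ r)) = {0, 1, 2, 4, 5, 6, 8}
Sat(AX ((EF r) ∧ (a ∨ r))) = {s : every successor in {0, 1, 2, 4, 5, 6, 8}} = {1, 3}
3 ∈ Sat(AX ((EF r) ∧ (a ∨ r))) = {1, 3}, so the formula holds at 3.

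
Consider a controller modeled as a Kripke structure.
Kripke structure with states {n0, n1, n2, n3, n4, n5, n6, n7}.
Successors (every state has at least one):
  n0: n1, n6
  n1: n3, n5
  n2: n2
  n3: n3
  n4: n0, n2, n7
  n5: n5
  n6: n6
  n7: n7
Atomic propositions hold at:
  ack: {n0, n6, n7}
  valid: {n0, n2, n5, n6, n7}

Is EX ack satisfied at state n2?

Sat(EX ack) = {s : some successor in {n0, n6, n7}} = {n0, n4, n6, n7}
n2 ∉ Sat(EX ack) = {n0, n4, n6, n7}, so the formula does not hold at n2.

No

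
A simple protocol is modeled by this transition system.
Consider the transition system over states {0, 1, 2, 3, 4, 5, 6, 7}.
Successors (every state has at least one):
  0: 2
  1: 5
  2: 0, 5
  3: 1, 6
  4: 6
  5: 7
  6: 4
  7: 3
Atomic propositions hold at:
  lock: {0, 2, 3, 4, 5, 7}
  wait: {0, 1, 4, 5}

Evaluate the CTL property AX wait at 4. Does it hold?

Sat(AX wait) = {s : every successor in {0, 1, 4, 5}} = {1, 2, 6}
4 ∉ Sat(AX wait) = {1, 2, 6}, so the formula does not hold at 4.

No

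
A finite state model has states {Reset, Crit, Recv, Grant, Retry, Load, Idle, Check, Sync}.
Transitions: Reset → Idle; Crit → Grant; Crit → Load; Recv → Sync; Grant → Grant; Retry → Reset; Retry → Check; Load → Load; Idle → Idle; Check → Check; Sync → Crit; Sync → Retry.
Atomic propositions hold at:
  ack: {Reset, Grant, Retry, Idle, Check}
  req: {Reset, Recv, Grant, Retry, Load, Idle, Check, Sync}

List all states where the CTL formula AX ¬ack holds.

{Recv, Load}

Sat(¬ack) = {Crit, Recv, Load, Sync}
Sat(AX ¬ack) = {s : every successor in {Crit, Recv, Load, Sync}} = {Recv, Load}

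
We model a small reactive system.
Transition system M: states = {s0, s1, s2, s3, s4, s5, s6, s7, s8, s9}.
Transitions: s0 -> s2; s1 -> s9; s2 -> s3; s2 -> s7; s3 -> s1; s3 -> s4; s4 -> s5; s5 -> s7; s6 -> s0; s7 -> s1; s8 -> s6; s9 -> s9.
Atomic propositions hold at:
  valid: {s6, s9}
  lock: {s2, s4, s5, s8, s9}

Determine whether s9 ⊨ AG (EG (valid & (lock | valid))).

Yes

Sat(lock | valid) = {s2, s4, s5, s6, s8, s9}
Sat(valid & (lock | valid)) = {s6, s9}
EG (valid & (lock | valid)): greatest fixpoint, start Z0 = {s6, s9}, keep only states in Sat with some successor in Z. Z1 = {s9}; fixed.
Sat(EG (valid & (lock | valid))) = {s9}
AG (EG (valid & (lock | valid))): greatest fixpoint, start Z0 = {s9}, keep only states in Sat with every successor in Z. Already a fixed point.
Sat(AG (EG (valid & (lock | valid)))) = {s9}
s9 ∈ Sat(AG (EG (valid & (lock | valid)))) = {s9}, so the formula holds at s9.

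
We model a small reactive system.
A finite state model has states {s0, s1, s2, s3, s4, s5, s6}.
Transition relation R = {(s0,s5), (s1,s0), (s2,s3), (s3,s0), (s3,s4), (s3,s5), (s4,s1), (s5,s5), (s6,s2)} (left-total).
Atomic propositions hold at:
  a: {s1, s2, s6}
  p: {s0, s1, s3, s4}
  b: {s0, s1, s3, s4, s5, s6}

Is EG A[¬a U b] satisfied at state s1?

Sat(¬a) = {s0, s3, s4, s5}
A[¬a U b]: least fixpoint, start Z0 = Sat(b) = {s0, s1, s3, s4, s5, s6}, add states in Sat(¬a) with every successor in Z. Already a fixed point.
Sat(A[¬a U b]) = {s0, s1, s3, s4, s5, s6}
EG A[¬a U b]: greatest fixpoint, start Z0 = {s0, s1, s3, s4, s5, s6}, keep only states in Sat with some successor in Z. Z1 = {s0, s1, s3, s4, s5}; fixed.
Sat(EG A[¬a U b]) = {s0, s1, s3, s4, s5}
s1 ∈ Sat(EG A[¬a U b]) = {s0, s1, s3, s4, s5}, so the formula holds at s1.

Yes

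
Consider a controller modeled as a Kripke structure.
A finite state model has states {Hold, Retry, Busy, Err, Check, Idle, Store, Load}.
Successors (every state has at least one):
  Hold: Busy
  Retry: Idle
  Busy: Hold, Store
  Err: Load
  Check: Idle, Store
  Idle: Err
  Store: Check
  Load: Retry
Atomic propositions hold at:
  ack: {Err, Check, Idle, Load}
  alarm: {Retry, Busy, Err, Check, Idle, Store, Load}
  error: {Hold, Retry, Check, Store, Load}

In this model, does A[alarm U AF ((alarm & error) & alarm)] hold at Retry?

Sat(alarm & error) = {Retry, Check, Store, Load}
Sat((alarm & error) & alarm) = {Retry, Check, Store, Load}
AF ((alarm & error) & alarm): least fixpoint, start Z0 = {Retry, Check, Store, Load}, add states with every successor in Z. Z1 = {Retry, Err, Check, Store, Load}; Z2 = {Retry, Err, Check, Idle, Store, Load}; fixed.
Sat(AF ((alarm & error) & alarm)) = {Retry, Err, Check, Idle, Store, Load}
A[alarm U AF ((alarm & error) & alarm)]: least fixpoint, start Z0 = Sat(AF ((alarm & error) & alarm)) = {Retry, Err, Check, Idle, Store, Load}, add states in Sat(alarm) with every successor in Z. Already a fixed point.
Sat(A[alarm U AF ((alarm & error) & alarm)]) = {Retry, Err, Check, Idle, Store, Load}
Retry ∈ Sat(A[alarm U AF ((alarm & error) & alarm)]) = {Retry, Err, Check, Idle, Store, Load}, so the formula holds at Retry.

Yes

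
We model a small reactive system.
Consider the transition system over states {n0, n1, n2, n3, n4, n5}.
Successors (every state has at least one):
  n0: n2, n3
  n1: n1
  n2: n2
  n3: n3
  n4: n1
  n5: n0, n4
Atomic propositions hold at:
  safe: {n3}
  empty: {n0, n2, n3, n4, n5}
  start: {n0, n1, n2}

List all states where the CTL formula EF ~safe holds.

{n0, n1, n2, n4, n5}

Sat(~safe) = {n0, n1, n2, n4, n5}
EF ~safe: least fixpoint, start Z0 = {n0, n1, n2, n4, n5}, add states with some successor in Z. Already a fixed point.
Sat(EF ~safe) = {n0, n1, n2, n4, n5}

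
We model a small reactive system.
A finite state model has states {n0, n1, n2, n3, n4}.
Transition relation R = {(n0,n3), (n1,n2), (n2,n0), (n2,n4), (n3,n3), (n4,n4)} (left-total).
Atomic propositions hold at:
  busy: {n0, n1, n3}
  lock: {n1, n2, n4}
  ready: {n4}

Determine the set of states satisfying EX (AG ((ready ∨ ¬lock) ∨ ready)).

{n0, n2, n3, n4}

Sat(¬lock) = {n0, n3}
Sat(ready ∨ ¬lock) = {n0, n3, n4}
Sat((ready ∨ ¬lock) ∨ ready) = {n0, n3, n4}
AG ((ready ∨ ¬lock) ∨ ready): greatest fixpoint, start Z0 = {n0, n3, n4}, keep only states in Sat with every successor in Z. Already a fixed point.
Sat(AG ((ready ∨ ¬lock) ∨ ready)) = {n0, n3, n4}
Sat(EX (AG ((ready ∨ ¬lock) ∨ ready))) = {s : some successor in {n0, n3, n4}} = {n0, n2, n3, n4}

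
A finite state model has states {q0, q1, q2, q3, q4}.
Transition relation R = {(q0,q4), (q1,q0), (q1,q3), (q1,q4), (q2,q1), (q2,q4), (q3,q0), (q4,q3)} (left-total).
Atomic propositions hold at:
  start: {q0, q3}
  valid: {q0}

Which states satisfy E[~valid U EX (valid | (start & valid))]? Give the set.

Sat(~valid) = {q1, q2, q3, q4}
Sat(start & valid) = {q0}
Sat(valid | (start & valid)) = {q0}
Sat(EX (valid | (start & valid))) = {s : some successor in {q0}} = {q1, q3}
E[~valid U EX (valid | (start & valid))]: least fixpoint, start Z0 = Sat(EX (valid | (start & valid))) = {q1, q3}, add states in Sat(~valid) with some successor in Z. Z1 = {q1, q2, q3, q4}; fixed.
Sat(E[~valid U EX (valid | (start & valid))]) = {q1, q2, q3, q4}

{q1, q2, q3, q4}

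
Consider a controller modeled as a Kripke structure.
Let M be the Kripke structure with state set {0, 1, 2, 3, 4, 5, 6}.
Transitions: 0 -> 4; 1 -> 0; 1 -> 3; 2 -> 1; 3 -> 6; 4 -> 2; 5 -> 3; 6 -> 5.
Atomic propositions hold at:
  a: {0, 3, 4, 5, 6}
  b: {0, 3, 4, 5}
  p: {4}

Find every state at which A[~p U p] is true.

{0, 4}

Sat(~p) = {0, 1, 2, 3, 5, 6}
A[~p U p]: least fixpoint, start Z0 = Sat(p) = {4}, add states in Sat(~p) with every successor in Z. Z1 = {0, 4}; fixed.
Sat(A[~p U p]) = {0, 4}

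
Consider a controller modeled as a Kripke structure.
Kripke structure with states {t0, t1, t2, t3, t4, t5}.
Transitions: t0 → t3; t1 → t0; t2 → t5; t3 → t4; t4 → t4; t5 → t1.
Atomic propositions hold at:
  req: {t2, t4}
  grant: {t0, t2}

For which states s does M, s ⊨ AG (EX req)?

Sat(EX req) = {s : some successor in {t2, t4}} = {t3, t4}
AG (EX req): greatest fixpoint, start Z0 = {t3, t4}, keep only states in Sat with every successor in Z. Already a fixed point.
Sat(AG (EX req)) = {t3, t4}

{t3, t4}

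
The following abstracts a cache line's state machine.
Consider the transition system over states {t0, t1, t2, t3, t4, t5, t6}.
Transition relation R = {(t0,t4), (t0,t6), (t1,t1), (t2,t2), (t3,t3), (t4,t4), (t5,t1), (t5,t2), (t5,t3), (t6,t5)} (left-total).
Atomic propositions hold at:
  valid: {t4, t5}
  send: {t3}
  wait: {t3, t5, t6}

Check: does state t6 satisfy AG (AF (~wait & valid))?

Sat(~wait) = {t0, t1, t2, t4}
Sat(~wait & valid) = {t4}
AF (~wait & valid): least fixpoint, start Z0 = {t4}, add states with every successor in Z. Already a fixed point.
Sat(AF (~wait & valid)) = {t4}
AG (AF (~wait & valid)): greatest fixpoint, start Z0 = {t4}, keep only states in Sat with every successor in Z. Already a fixed point.
Sat(AG (AF (~wait & valid))) = {t4}
t6 ∉ Sat(AG (AF (~wait & valid))) = {t4}, so the formula does not hold at t6.

No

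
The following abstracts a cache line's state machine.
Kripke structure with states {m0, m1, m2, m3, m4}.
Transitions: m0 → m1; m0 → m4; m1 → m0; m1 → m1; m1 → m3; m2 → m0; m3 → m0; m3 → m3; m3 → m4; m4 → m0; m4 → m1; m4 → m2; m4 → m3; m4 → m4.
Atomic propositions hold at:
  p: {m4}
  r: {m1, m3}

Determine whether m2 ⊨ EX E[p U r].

E[p U r]: least fixpoint, start Z0 = Sat(r) = {m1, m3}, add states in Sat(p) with some successor in Z. Z1 = {m1, m3, m4}; fixed.
Sat(E[p U r]) = {m1, m3, m4}
Sat(EX E[p U r]) = {s : some successor in {m1, m3, m4}} = {m0, m1, m3, m4}
m2 ∉ Sat(EX E[p U r]) = {m0, m1, m3, m4}, so the formula does not hold at m2.

No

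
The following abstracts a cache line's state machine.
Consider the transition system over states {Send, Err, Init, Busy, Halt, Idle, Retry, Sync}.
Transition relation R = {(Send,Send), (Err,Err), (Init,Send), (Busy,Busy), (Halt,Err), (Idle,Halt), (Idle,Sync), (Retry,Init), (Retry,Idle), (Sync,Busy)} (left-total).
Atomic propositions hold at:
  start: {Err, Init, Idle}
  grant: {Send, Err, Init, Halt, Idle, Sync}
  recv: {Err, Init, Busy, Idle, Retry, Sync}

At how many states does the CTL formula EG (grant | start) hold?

Sat(grant | start) = {Send, Err, Init, Halt, Idle, Sync}
EG (grant | start): greatest fixpoint, start Z0 = {Send, Err, Init, Halt, Idle, Sync}, keep only states in Sat with some successor in Z. Z1 = {Send, Err, Init, Halt, Idle}; fixed.
Sat(EG (grant | start)) = {Send, Err, Init, Halt, Idle}
|Sat(EG (grant | start))| = |{Send, Err, Init, Halt, Idle}| = 5.

5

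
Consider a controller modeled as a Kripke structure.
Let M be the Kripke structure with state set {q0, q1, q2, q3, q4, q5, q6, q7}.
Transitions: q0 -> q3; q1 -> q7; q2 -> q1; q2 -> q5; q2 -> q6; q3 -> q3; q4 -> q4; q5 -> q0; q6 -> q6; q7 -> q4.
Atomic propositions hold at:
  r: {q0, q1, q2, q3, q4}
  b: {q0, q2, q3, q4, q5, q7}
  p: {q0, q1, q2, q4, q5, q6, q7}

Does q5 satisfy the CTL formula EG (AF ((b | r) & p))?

No

Sat(b | r) = {q0, q1, q2, q3, q4, q5, q7}
Sat((b | r) & p) = {q0, q1, q2, q4, q5, q7}
AF ((b | r) & p): least fixpoint, start Z0 = {q0, q1, q2, q4, q5, q7}, add states with every successor in Z. Already a fixed point.
Sat(AF ((b | r) & p)) = {q0, q1, q2, q4, q5, q7}
EG (AF ((b | r) & p)): greatest fixpoint, start Z0 = {q0, q1, q2, q4, q5, q7}, keep only states in Sat with some successor in Z. Z1 = {q1, q2, q4, q5, q7}; Z2 = {q1, q2, q4, q7}; fixed.
Sat(EG (AF ((b | r) & p))) = {q1, q2, q4, q7}
q5 ∉ Sat(EG (AF ((b | r) & p))) = {q1, q2, q4, q7}, so the formula does not hold at q5.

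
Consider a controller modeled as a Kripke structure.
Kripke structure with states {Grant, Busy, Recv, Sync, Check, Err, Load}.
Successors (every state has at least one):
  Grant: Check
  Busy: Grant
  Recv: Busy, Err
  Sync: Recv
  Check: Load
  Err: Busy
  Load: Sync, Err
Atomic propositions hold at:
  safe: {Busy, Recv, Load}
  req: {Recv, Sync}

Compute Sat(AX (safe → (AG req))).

AG req: greatest fixpoint, start Z0 = {Recv, Sync}, keep only states in Sat with every successor in Z. Z1 = {Sync}; Z2 = ∅; fixed.
Sat(AG req) = ∅
Sat(safe → (AG req)) = {Grant, Sync, Check, Err}
Sat(AX (safe → (AG req))) = {s : every successor in {Grant, Sync, Check, Err}} = {Grant, Busy, Load}

{Grant, Busy, Load}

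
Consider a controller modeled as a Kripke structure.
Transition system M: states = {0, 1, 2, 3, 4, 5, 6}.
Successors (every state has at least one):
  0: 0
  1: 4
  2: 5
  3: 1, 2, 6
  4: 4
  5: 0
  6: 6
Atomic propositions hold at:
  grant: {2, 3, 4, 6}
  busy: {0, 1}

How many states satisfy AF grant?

5

AF grant: least fixpoint, start Z0 = {2, 3, 4, 6}, add states with every successor in Z. Z1 = {1, 2, 3, 4, 6}; fixed.
Sat(AF grant) = {1, 2, 3, 4, 6}
|Sat(AF grant)| = |{1, 2, 3, 4, 6}| = 5.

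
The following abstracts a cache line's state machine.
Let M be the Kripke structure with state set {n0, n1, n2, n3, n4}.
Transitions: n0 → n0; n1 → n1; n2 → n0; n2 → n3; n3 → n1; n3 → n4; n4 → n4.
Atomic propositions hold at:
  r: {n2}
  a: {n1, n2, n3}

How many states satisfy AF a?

AF a: least fixpoint, start Z0 = {n1, n2, n3}, add states with every successor in Z. Already a fixed point.
Sat(AF a) = {n1, n2, n3}
|Sat(AF a)| = |{n1, n2, n3}| = 3.

3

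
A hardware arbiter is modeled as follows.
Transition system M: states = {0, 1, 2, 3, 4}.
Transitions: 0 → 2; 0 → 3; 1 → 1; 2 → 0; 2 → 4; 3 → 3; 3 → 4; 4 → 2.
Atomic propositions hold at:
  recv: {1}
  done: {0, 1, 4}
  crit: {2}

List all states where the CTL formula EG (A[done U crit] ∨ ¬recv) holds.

{0, 2, 3, 4}

A[done U crit]: least fixpoint, start Z0 = Sat(crit) = {2}, add states in Sat(done) with every successor in Z. Z1 = {2, 4}; fixed.
Sat(A[done U crit]) = {2, 4}
Sat(¬recv) = {0, 2, 3, 4}
Sat(A[done U crit] ∨ ¬recv) = {0, 2, 3, 4}
EG (A[done U crit] ∨ ¬recv): greatest fixpoint, start Z0 = {0, 2, 3, 4}, keep only states in Sat with some successor in Z. Already a fixed point.
Sat(EG (A[done U crit] ∨ ¬recv)) = {0, 2, 3, 4}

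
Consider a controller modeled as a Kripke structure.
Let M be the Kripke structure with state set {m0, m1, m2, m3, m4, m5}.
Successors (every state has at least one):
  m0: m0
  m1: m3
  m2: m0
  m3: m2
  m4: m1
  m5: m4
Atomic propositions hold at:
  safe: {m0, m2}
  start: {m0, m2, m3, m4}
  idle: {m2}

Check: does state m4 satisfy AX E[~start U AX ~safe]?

Yes

Sat(~start) = {m1, m5}
Sat(~safe) = {m1, m3, m4, m5}
Sat(AX ~safe) = {s : every successor in {m1, m3, m4, m5}} = {m1, m4, m5}
E[~start U AX ~safe]: least fixpoint, start Z0 = Sat(AX ~safe) = {m1, m4, m5}, add states in Sat(~start) with some successor in Z. Already a fixed point.
Sat(E[~start U AX ~safe]) = {m1, m4, m5}
Sat(AX E[~start U AX ~safe]) = {s : every successor in {m1, m4, m5}} = {m4, m5}
m4 ∈ Sat(AX E[~start U AX ~safe]) = {m4, m5}, so the formula holds at m4.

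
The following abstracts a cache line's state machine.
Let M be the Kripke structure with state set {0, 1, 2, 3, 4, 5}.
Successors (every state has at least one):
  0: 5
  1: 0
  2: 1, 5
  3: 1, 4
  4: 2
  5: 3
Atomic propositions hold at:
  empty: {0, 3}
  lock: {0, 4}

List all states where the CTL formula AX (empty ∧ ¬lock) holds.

{5}

Sat(¬lock) = {1, 2, 3, 5}
Sat(empty ∧ ¬lock) = {3}
Sat(AX (empty ∧ ¬lock)) = {s : every successor in {3}} = {5}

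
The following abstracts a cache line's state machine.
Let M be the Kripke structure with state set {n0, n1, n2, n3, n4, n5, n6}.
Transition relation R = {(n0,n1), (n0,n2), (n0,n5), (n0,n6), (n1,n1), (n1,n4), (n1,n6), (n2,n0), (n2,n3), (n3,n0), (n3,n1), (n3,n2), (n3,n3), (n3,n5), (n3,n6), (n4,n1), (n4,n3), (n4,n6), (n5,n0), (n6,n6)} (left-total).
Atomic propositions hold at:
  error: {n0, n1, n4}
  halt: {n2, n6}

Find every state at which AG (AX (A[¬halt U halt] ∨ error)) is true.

Sat(¬halt) = {n0, n1, n3, n4, n5}
A[¬halt U halt]: least fixpoint, start Z0 = Sat(halt) = {n2, n6}, add states in Sat(¬halt) with every successor in Z. Already a fixed point.
Sat(A[¬halt U halt]) = {n2, n6}
Sat(A[¬halt U halt] ∨ error) = {n0, n1, n2, n4, n6}
Sat(AX (A[¬halt U halt] ∨ error)) = {s : every successor in {n0, n1, n2, n4, n6}} = {n1, n5, n6}
AG (AX (A[¬halt U halt] ∨ error)): greatest fixpoint, start Z0 = {n1, n5, n6}, keep only states in Sat with every successor in Z. Z1 = {n6}; fixed.
Sat(AG (AX (A[¬halt U halt] ∨ error))) = {n6}

{n6}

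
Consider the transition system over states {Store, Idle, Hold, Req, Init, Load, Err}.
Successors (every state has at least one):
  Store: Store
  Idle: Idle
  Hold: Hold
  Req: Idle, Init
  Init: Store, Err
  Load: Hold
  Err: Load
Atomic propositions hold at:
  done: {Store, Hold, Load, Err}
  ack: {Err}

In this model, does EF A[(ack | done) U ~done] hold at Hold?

No

Sat(ack | done) = {Store, Hold, Load, Err}
Sat(~done) = {Idle, Req, Init}
A[(ack | done) U ~done]: least fixpoint, start Z0 = Sat(~done) = {Idle, Req, Init}, add states in Sat(ack | done) with every successor in Z. Already a fixed point.
Sat(A[(ack | done) U ~done]) = {Idle, Req, Init}
EF A[(ack | done) U ~done]: least fixpoint, start Z0 = {Idle, Req, Init}, add states with some successor in Z. Already a fixed point.
Sat(EF A[(ack | done) U ~done]) = {Idle, Req, Init}
Hold ∉ Sat(EF A[(ack | done) U ~done]) = {Idle, Req, Init}, so the formula does not hold at Hold.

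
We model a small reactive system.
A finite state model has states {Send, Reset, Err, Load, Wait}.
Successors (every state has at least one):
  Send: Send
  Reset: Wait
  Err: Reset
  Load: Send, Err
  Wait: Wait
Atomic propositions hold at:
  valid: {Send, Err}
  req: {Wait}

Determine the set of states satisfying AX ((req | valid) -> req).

{Reset, Err, Wait}

Sat(req | valid) = {Send, Err, Wait}
Sat((req | valid) -> req) = {Reset, Load, Wait}
Sat(AX ((req | valid) -> req)) = {s : every successor in {Reset, Load, Wait}} = {Reset, Err, Wait}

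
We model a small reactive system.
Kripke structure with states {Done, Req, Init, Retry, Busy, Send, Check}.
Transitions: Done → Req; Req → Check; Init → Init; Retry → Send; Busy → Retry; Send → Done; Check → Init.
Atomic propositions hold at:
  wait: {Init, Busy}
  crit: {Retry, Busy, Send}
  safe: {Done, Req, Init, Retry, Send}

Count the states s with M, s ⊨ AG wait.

AG wait: greatest fixpoint, start Z0 = {Init, Busy}, keep only states in Sat with every successor in Z. Z1 = {Init}; fixed.
Sat(AG wait) = {Init}
|Sat(AG wait)| = |{Init}| = 1.

1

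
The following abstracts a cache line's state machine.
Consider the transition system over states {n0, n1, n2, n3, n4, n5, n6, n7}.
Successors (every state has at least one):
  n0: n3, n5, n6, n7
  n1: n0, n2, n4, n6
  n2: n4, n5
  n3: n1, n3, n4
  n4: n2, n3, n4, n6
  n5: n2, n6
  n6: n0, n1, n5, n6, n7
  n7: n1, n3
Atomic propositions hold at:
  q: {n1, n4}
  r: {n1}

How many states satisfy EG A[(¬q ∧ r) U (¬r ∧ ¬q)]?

Sat(¬q) = {n0, n2, n3, n5, n6, n7}
Sat(¬q ∧ r) = ∅
Sat(¬r) = {n0, n2, n3, n4, n5, n6, n7}
Sat(¬r ∧ ¬q) = {n0, n2, n3, n5, n6, n7}
A[(¬q ∧ r) U (¬r ∧ ¬q)]: least fixpoint, start Z0 = Sat((¬r ∧ ¬q)) = {n0, n2, n3, n5, n6, n7}, add states in Sat(¬q ∧ r) with every successor in Z. Already a fixed point.
Sat(A[(¬q ∧ r) U (¬r ∧ ¬q)]) = {n0, n2, n3, n5, n6, n7}
EG A[(¬q ∧ r) U (¬r ∧ ¬q)]: greatest fixpoint, start Z0 = {n0, n2, n3, n5, n6, n7}, keep only states in Sat with some successor in Z. Already a fixed point.
Sat(EG A[(¬q ∧ r) U (¬r ∧ ¬q)]) = {n0, n2, n3, n5, n6, n7}
|Sat(EG A[(¬q ∧ r) U (¬r ∧ ¬q)])| = |{n0, n2, n3, n5, n6, n7}| = 6.

6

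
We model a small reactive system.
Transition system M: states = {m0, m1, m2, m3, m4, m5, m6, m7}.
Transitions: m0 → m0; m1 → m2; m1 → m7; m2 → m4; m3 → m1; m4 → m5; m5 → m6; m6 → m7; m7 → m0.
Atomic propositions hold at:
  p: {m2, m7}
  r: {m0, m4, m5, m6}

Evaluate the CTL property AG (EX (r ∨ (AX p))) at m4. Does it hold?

No

Sat(AX p) = {s : every successor in {m2, m7}} = {m1, m6}
Sat(r ∨ (AX p)) = {m0, m1, m4, m5, m6}
Sat(EX (r ∨ (AX p))) = {s : some successor in {m0, m1, m4, m5, m6}} = {m0, m2, m3, m4, m5, m7}
AG (EX (r ∨ (AX p))): greatest fixpoint, start Z0 = {m0, m2, m3, m4, m5, m7}, keep only states in Sat with every successor in Z. Z1 = {m0, m2, m4, m7}; Z2 = {m0, m2, m7}; Z3 = {m0, m7}; fixed.
Sat(AG (EX (r ∨ (AX p)))) = {m0, m7}
m4 ∉ Sat(AG (EX (r ∨ (AX p)))) = {m0, m7}, so the formula does not hold at m4.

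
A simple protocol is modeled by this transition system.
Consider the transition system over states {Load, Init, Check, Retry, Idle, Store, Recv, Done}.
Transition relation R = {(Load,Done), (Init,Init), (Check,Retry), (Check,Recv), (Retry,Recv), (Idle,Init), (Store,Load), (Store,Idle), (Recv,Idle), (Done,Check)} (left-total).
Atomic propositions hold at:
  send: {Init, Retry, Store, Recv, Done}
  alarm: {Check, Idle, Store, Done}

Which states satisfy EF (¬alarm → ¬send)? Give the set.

{Load, Check, Retry, Idle, Store, Recv, Done}

Sat(¬alarm) = {Load, Init, Retry, Recv}
Sat(¬send) = {Load, Check, Idle}
Sat(¬alarm → ¬send) = {Load, Check, Idle, Store, Done}
EF (¬alarm → ¬send): least fixpoint, start Z0 = {Load, Check, Idle, Store, Done}, add states with some successor in Z. Z1 = {Load, Check, Idle, Store, Recv, Done}; Z2 = {Load, Check, Retry, Idle, Store, Recv, Done}; fixed.
Sat(EF (¬alarm → ¬send)) = {Load, Check, Retry, Idle, Store, Recv, Done}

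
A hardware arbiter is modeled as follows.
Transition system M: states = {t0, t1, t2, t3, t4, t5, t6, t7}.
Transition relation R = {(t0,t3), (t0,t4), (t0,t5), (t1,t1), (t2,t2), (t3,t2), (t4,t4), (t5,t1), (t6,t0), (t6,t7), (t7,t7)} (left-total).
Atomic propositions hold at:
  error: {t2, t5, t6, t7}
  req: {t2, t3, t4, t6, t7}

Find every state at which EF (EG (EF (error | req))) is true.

{t0, t2, t3, t4, t6, t7}

Sat(error | req) = {t2, t3, t4, t5, t6, t7}
EF (error | req): least fixpoint, start Z0 = {t2, t3, t4, t5, t6, t7}, add states with some successor in Z. Z1 = {t0, t2, t3, t4, t5, t6, t7}; fixed.
Sat(EF (error | req)) = {t0, t2, t3, t4, t5, t6, t7}
EG (EF (error | req)): greatest fixpoint, start Z0 = {t0, t2, t3, t4, t5, t6, t7}, keep only states in Sat with some successor in Z. Z1 = {t0, t2, t3, t4, t6, t7}; fixed.
Sat(EG (EF (error | req))) = {t0, t2, t3, t4, t6, t7}
EF (EG (EF (error | req))): least fixpoint, start Z0 = {t0, t2, t3, t4, t6, t7}, add states with some successor in Z. Already a fixed point.
Sat(EF (EG (EF (error | req)))) = {t0, t2, t3, t4, t6, t7}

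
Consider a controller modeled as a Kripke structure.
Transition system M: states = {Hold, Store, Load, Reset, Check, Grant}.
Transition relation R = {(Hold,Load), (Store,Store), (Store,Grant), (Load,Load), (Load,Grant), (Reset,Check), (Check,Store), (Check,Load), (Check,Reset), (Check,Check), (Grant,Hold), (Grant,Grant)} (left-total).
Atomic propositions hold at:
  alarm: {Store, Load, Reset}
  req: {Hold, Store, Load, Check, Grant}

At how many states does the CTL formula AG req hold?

AG req: greatest fixpoint, start Z0 = {Hold, Store, Load, Check, Grant}, keep only states in Sat with every successor in Z. Z1 = {Hold, Store, Load, Grant}; fixed.
Sat(AG req) = {Hold, Store, Load, Grant}
|Sat(AG req)| = |{Hold, Store, Load, Grant}| = 4.

4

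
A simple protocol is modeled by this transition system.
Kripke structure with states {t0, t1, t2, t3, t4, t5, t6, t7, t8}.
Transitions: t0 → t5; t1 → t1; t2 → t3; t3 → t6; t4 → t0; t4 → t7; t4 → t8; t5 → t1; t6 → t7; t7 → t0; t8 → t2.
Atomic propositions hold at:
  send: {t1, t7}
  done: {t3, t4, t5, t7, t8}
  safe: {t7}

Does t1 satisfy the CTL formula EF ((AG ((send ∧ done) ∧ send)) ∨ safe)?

No

Sat(send ∧ done) = {t7}
Sat((send ∧ done) ∧ send) = {t7}
AG ((send ∧ done) ∧ send): greatest fixpoint, start Z0 = {t7}, keep only states in Sat with every successor in Z. Z1 = ∅; fixed.
Sat(AG ((send ∧ done) ∧ send)) = ∅
Sat((AG ((send ∧ done) ∧ send)) ∨ safe) = {t7}
EF ((AG ((send ∧ done) ∧ send)) ∨ safe): least fixpoint, start Z0 = {t7}, add states with some successor in Z. Z1 = {t4, t6, t7}; Z2 = {t3, t4, t6, t7}; Z3 = {t2, t3, t4, t6, t7}; Z4 = {t2, t3, t4, t6, t7, t8}; fixed.
Sat(EF ((AG ((send ∧ done) ∧ send)) ∨ safe)) = {t2, t3, t4, t6, t7, t8}
t1 ∉ Sat(EF ((AG ((send ∧ done) ∧ send)) ∨ safe)) = {t2, t3, t4, t6, t7, t8}, so the formula does not hold at t1.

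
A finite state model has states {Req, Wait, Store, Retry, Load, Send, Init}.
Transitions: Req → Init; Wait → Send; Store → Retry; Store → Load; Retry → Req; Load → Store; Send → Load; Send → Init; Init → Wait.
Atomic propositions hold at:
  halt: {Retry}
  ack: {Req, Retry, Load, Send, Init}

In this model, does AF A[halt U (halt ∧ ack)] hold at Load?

No

Sat(halt ∧ ack) = {Retry}
A[halt U (halt ∧ ack)]: least fixpoint, start Z0 = Sat((halt ∧ ack)) = {Retry}, add states in Sat(halt) with every successor in Z. Already a fixed point.
Sat(A[halt U (halt ∧ ack)]) = {Retry}
AF A[halt U (halt ∧ ack)]: least fixpoint, start Z0 = {Retry}, add states with every successor in Z. Already a fixed point.
Sat(AF A[halt U (halt ∧ ack)]) = {Retry}
Load ∉ Sat(AF A[halt U (halt ∧ ack)]) = {Retry}, so the formula does not hold at Load.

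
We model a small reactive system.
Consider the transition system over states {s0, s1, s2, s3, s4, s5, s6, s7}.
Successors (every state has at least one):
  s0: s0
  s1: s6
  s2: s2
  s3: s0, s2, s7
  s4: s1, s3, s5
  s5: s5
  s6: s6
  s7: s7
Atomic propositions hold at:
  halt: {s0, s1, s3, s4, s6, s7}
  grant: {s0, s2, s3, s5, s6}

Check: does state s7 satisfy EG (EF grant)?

No

EF grant: least fixpoint, start Z0 = {s0, s2, s3, s5, s6}, add states with some successor in Z. Z1 = {s0, s1, s2, s3, s4, s5, s6}; fixed.
Sat(EF grant) = {s0, s1, s2, s3, s4, s5, s6}
EG (EF grant): greatest fixpoint, start Z0 = {s0, s1, s2, s3, s4, s5, s6}, keep only states in Sat with some successor in Z. Already a fixed point.
Sat(EG (EF grant)) = {s0, s1, s2, s3, s4, s5, s6}
s7 ∉ Sat(EG (EF grant)) = {s0, s1, s2, s3, s4, s5, s6}, so the formula does not hold at s7.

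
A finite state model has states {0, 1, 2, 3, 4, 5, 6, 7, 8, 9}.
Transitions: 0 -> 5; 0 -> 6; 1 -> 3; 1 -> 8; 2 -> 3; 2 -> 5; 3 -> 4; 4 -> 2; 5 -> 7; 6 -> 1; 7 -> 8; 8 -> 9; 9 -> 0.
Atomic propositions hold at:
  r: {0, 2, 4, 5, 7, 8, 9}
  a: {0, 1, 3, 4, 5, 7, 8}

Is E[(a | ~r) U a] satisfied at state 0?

Yes

Sat(~r) = {1, 3, 6}
Sat(a | ~r) = {0, 1, 3, 4, 5, 6, 7, 8}
E[(a | ~r) U a]: least fixpoint, start Z0 = Sat(a) = {0, 1, 3, 4, 5, 7, 8}, add states in Sat(a | ~r) with some successor in Z. Z1 = {0, 1, 3, 4, 5, 6, 7, 8}; fixed.
Sat(E[(a | ~r) U a]) = {0, 1, 3, 4, 5, 6, 7, 8}
0 ∈ Sat(E[(a | ~r) U a]) = {0, 1, 3, 4, 5, 6, 7, 8}, so the formula holds at 0.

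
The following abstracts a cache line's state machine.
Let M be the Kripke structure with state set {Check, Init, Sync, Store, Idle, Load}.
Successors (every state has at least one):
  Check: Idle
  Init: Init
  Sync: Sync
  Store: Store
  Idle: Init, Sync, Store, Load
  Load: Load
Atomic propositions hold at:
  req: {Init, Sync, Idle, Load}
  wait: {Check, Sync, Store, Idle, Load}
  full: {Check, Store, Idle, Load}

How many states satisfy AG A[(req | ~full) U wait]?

3

Sat(~full) = {Init, Sync}
Sat(req | ~full) = {Init, Sync, Idle, Load}
A[(req | ~full) U wait]: least fixpoint, start Z0 = Sat(wait) = {Check, Sync, Store, Idle, Load}, add states in Sat(req | ~full) with every successor in Z. Already a fixed point.
Sat(A[(req | ~full) U wait]) = {Check, Sync, Store, Idle, Load}
AG A[(req | ~full) U wait]: greatest fixpoint, start Z0 = {Check, Sync, Store, Idle, Load}, keep only states in Sat with every successor in Z. Z1 = {Check, Sync, Store, Load}; Z2 = {Sync, Store, Load}; fixed.
Sat(AG A[(req | ~full) U wait]) = {Sync, Store, Load}
|Sat(AG A[(req | ~full) U wait])| = |{Sync, Store, Load}| = 3.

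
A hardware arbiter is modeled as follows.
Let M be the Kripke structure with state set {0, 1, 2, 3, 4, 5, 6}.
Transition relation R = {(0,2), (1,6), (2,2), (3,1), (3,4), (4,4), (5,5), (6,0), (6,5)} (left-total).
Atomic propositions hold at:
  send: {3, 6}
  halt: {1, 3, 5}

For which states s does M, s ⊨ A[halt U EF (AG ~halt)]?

{0, 1, 2, 3, 4, 6}

Sat(~halt) = {0, 2, 4, 6}
AG ~halt: greatest fixpoint, start Z0 = {0, 2, 4, 6}, keep only states in Sat with every successor in Z. Z1 = {0, 2, 4}; fixed.
Sat(AG ~halt) = {0, 2, 4}
EF (AG ~halt): least fixpoint, start Z0 = {0, 2, 4}, add states with some successor in Z. Z1 = {0, 2, 3, 4, 6}; Z2 = {0, 1, 2, 3, 4, 6}; fixed.
Sat(EF (AG ~halt)) = {0, 1, 2, 3, 4, 6}
A[halt U EF (AG ~halt)]: least fixpoint, start Z0 = Sat(EF (AG ~halt)) = {0, 1, 2, 3, 4, 6}, add states in Sat(halt) with every successor in Z. Already a fixed point.
Sat(A[halt U EF (AG ~halt)]) = {0, 1, 2, 3, 4, 6}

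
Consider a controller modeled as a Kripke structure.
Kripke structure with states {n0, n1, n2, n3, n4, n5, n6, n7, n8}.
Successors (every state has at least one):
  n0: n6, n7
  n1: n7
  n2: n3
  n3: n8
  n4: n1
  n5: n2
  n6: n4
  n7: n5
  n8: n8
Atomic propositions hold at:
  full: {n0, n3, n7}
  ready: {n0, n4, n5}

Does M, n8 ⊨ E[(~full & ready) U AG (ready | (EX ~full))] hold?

Yes

Sat(~full) = {n1, n2, n4, n5, n6, n8}
Sat(~full & ready) = {n4, n5}
Sat(EX ~full) = {s : some successor in {n1, n2, n4, n5, n6, n8}} = {n0, n3, n4, n5, n6, n7, n8}
Sat(ready | (EX ~full)) = {n0, n3, n4, n5, n6, n7, n8}
AG (ready | (EX ~full)): greatest fixpoint, start Z0 = {n0, n3, n4, n5, n6, n7, n8}, keep only states in Sat with every successor in Z. Z1 = {n0, n3, n6, n7, n8}; Z2 = {n0, n3, n8}; Z3 = {n3, n8}; fixed.
Sat(AG (ready | (EX ~full))) = {n3, n8}
E[(~full & ready) U AG (ready | (EX ~full))]: least fixpoint, start Z0 = Sat(AG (ready | (EX ~full))) = {n3, n8}, add states in Sat(~full & ready) with some successor in Z. Already a fixed point.
Sat(E[(~full & ready) U AG (ready | (EX ~full))]) = {n3, n8}
n8 ∈ Sat(E[(~full & ready) U AG (ready | (EX ~full))]) = {n3, n8}, so the formula holds at n8.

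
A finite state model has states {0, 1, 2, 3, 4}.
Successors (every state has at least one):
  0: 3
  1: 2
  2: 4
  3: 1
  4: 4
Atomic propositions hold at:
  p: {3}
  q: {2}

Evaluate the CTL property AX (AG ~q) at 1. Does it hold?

No

Sat(~q) = {0, 1, 3, 4}
AG ~q: greatest fixpoint, start Z0 = {0, 1, 3, 4}, keep only states in Sat with every successor in Z. Z1 = {0, 3, 4}; Z2 = {0, 4}; Z3 = {4}; fixed.
Sat(AG ~q) = {4}
Sat(AX (AG ~q)) = {s : every successor in {4}} = {2, 4}
1 ∉ Sat(AX (AG ~q)) = {2, 4}, so the formula does not hold at 1.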